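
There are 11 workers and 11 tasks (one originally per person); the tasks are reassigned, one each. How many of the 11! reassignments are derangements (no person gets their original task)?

Recurrence: !11 = 11·!10 + (-1)^11.
!11 = 11·1334961 - 1 = 14684570

14684570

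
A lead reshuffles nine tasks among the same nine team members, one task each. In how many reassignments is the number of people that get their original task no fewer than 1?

229384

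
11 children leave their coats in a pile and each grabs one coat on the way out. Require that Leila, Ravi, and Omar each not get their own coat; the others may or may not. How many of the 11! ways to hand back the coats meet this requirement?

30078720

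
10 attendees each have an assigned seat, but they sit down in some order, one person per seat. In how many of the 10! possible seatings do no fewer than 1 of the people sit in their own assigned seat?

Sum C(10,i)·!(10-i) for i = 1..10:
  i=1: C(10,1)·!9 = 10·133496 = 1334960
  i=2: C(10,2)·!8 = 45·14833 = 667485
  i=3: C(10,3)·!7 = 120·1854 = 222480
  i=4: C(10,4)·!6 = 210·265 = 55650
  i=5: C(10,5)·!5 = 252·44 = 11088
  i=6: C(10,6)·!4 = 210·9 = 1890
  i=7: C(10,7)·!3 = 120·2 = 240
  i=8: C(10,8)·!2 = 45·1 = 45
  i=9: C(10,9)·!1 = 10·0 = 0
  i=10: C(10,10)·!0 = 1·1 = 1
Total = 2293839.

2293839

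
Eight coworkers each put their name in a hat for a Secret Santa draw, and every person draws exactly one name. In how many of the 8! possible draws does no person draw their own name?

The number of derangements of 8 is !8 = Σ_{k=0}^{8} (-1)^k·8!/k!
= 8! - 8!/1! + 8!/2! - 8!/3! + 8!/4! - 8!/5! + 8!/6! - 8!/7! + 8!/8!
= 40320 - 40320 + 20160 - 6720 + 1680 - 336 + 56 - 8 + 1
= 14833

14833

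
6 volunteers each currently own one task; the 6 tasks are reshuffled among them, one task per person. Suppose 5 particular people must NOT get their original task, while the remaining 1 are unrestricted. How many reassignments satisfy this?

309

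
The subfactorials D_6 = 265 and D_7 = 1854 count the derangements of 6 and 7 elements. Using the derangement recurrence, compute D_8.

14833

D_8 = (8-1)·(D_7 + D_6) = 7·(1854 + 265) = 7·2119 = 14833.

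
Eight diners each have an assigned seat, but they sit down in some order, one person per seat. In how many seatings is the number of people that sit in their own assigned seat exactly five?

Pick the 5 fixed positions: C(8,5) = 56 ways.
The remaining 3 must be deranged: !3 = 2.
Total: 56 × 2 = 112.

112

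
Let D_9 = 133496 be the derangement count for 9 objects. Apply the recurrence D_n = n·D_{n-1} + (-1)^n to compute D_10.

D_10 = 10·133496 + 1 = 1334961.

1334961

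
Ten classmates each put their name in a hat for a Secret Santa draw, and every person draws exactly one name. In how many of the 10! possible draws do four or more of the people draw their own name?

# with exactly i fixed is C(10,i)·!(10-i); sum over i=4..10:
  i=4: C(10,4)·!6 = 210·265 = 55650
  i=5: C(10,5)·!5 = 252·44 = 11088
  i=6: C(10,6)·!4 = 210·9 = 1890
  i=7: C(10,7)·!3 = 120·2 = 240
  i=8: C(10,8)·!2 = 45·1 = 45
  i=9: C(10,9)·!1 = 10·0 = 0
  i=10: C(10,10)·!0 = 1·1 = 1
Total = 68914.

68914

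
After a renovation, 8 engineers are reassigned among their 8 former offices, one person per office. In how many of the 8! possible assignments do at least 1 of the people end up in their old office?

Sum C(8,i)·!(8-i) for i = 1..8:
  i=1: C(8,1)·!7 = 8·1854 = 14832
  i=2: C(8,2)·!6 = 28·265 = 7420
  i=3: C(8,3)·!5 = 56·44 = 2464
  i=4: C(8,4)·!4 = 70·9 = 630
  i=5: C(8,5)·!3 = 56·2 = 112
  i=6: C(8,6)·!2 = 28·1 = 28
  i=7: C(8,7)·!1 = 8·0 = 0
  i=8: C(8,8)·!0 = 1·1 = 1
Total = 25487.

25487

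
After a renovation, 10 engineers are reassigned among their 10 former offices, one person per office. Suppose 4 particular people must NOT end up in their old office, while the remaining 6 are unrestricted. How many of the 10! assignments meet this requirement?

Inclusion-exclusion on the 4 forbidden self-matches:
Σ_{j=0}^{4} (-1)^j C(4,j)(10-j)!
= C(4,0)·10! - C(4,1)·9! + C(4,2)·8! - C(4,3)·7! + C(4,4)·6!
= 3628800 - 1451520 + 241920 - 20160 + 720
= 2399760

2399760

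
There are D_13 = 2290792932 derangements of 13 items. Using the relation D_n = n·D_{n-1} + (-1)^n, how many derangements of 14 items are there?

32071101049

D_14 = 14·2290792932 + 1 = 32071101049.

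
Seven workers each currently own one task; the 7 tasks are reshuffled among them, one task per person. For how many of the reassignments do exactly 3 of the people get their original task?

Choose which 3 of the 7 are fixed: C(7,3) = 35.
The remaining 4 must be deranged: !4 = 9.
Total: 35 × 9 = 315.

315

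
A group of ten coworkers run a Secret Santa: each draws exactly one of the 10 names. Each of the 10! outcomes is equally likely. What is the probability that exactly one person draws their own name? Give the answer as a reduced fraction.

Favorable outcomes: C(10,1)·!9 = 10·133496 = 1334960.
Total outcomes: 10! = 3628800.
Probability = 1334960/3628800 = 16687/45360.

16687/45360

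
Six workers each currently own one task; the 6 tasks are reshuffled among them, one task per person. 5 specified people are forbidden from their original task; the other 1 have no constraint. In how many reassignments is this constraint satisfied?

309

Let A_j be the event that the j-th constrained one is fixed. By inclusion-exclusion over the 5 events:
Σ_{j=0}^{5} (-1)^j C(5,j)(6-j)!
= C(5,0)·6! - C(5,1)·5! + C(5,2)·4! - C(5,3)·3! + C(5,4)·2! - C(5,5)·1!
= 720 - 600 + 240 - 60 + 10 - 1
= 309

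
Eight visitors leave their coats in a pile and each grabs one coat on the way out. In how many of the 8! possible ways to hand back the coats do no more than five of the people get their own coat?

40291

# with exactly i fixed is C(8,i)·!(8-i); sum over i=0..5:
  i=0: C(8,0)·!8 = 1·14833 = 14833
  i=1: C(8,1)·!7 = 8·1854 = 14832
  i=2: C(8,2)·!6 = 28·265 = 7420
  i=3: C(8,3)·!5 = 56·44 = 2464
  i=4: C(8,4)·!4 = 70·9 = 630
  i=5: C(8,5)·!3 = 56·2 = 112
Total = 40291.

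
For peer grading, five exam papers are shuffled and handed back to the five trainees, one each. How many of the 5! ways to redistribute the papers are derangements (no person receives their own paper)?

44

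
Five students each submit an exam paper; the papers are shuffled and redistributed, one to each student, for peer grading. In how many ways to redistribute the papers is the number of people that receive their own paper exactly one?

45

Choose which one of the 5 is fixed: C(5,1) = 5.
The remaining 4 must be deranged: !4 = 9.
Total: 5 × 9 = 45.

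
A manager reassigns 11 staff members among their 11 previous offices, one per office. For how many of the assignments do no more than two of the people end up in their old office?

Sum C(11,i)·!(11-i) for i = 0..2:
  i=0: C(11,0)·!11 = 1·14684570 = 14684570
  i=1: C(11,1)·!10 = 11·1334961 = 14684571
  i=2: C(11,2)·!9 = 55·133496 = 7342280
Total = 36711421.

36711421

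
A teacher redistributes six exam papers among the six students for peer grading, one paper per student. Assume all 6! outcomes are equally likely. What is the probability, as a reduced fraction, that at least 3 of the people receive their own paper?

Favorable outcomes: Σ_{i≥3} C(6,i)·!(6-i) = 20·2 + 15·1 + 6·0 + 1·1 = 56.
Total outcomes: 6! = 720.
Probability = 56/720 = 7/90.

7/90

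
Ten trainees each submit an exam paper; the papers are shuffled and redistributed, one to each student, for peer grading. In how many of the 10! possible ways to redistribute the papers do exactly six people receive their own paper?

1890

Pick the 6 fixed positions: C(10,6) = 210 ways.
The remaining 4 must be deranged: !4 = 9.
Total: 210 × 9 = 1890.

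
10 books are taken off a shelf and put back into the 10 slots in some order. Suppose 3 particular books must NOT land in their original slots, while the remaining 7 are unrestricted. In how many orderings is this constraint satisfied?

2656080

Inclusion-exclusion on the 3 forbidden self-matches:
Σ_{j=0}^{3} (-1)^j C(3,j)(10-j)!
= C(3,0)·10! - C(3,1)·9! + C(3,2)·8! - C(3,3)·7!
= 3628800 - 1088640 + 120960 - 5040
= 2656080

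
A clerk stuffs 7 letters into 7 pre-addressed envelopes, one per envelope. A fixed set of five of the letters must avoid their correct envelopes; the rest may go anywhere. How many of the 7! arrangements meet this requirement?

2428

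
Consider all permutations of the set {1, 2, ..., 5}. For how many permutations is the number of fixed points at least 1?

Sum C(5,i)·!(5-i) for i = 1..5:
  i=1: C(5,1)·!4 = 5·9 = 45
  i=2: C(5,2)·!3 = 10·2 = 20
  i=3: C(5,3)·!2 = 10·1 = 10
  i=4: C(5,4)·!1 = 5·0 = 0
  i=5: C(5,5)·!0 = 1·1 = 1
Total = 76.

76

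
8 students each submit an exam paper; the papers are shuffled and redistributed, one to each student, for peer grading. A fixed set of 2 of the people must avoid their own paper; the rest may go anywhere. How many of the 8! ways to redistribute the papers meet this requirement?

30960

Let A_j be the event that the j-th constrained one is fixed. By inclusion-exclusion over the 2 events:
Σ_{j=0}^{2} (-1)^j C(2,j)(8-j)!
= C(2,0)·8! - C(2,1)·7! + C(2,2)·6!
= 40320 - 10080 + 720
= 30960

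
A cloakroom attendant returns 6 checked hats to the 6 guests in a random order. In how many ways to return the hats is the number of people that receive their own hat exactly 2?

135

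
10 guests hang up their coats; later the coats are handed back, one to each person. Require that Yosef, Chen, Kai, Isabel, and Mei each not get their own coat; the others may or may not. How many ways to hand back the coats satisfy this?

2170680

Let A_j be the event that the j-th constrained one is fixed. By inclusion-exclusion over the 5 events:
Σ_{j=0}^{5} (-1)^j C(5,j)(10-j)!
= C(5,0)·10! - C(5,1)·9! + C(5,2)·8! - C(5,3)·7! + C(5,4)·6! - C(5,5)·5!
= 3628800 - 1814400 + 403200 - 50400 + 3600 - 120
= 2170680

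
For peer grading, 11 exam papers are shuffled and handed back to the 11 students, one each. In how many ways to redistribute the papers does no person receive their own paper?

14684570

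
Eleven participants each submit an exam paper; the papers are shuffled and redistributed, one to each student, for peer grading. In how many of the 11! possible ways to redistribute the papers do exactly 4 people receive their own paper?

Choose which 4 of the 11 are fixed: C(11,4) = 330.
The other 7 form a derangement: !7 = 1854.
Total: 330 × 1854 = 611820.

611820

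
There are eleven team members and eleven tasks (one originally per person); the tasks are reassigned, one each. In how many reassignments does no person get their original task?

14684570

Recurrence: !11 = 10·(!10 + !9).
!11 = 10·(1334961 + 133496) = 10·1468457 = 14684570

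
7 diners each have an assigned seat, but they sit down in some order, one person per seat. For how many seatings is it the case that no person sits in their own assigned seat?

1854

The subfactorial !7 = [7!/e] (nearest integer).
7! = 5040, and 5040/e ≈ 1854.11, so !7 = 1854.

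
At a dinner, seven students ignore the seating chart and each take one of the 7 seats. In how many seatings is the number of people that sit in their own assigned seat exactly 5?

21

Choose which 5 of the 7 are fixed: C(7,5) = 21.
The remaining 2 must be deranged: !2 = 1.
Total: 21 × 1 = 21.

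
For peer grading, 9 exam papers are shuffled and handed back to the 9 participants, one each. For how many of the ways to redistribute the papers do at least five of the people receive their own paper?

1339

Sum C(9,i)·!(9-i) for i = 5..9:
  i=5: C(9,5)·!4 = 126·9 = 1134
  i=6: C(9,6)·!3 = 84·2 = 168
  i=7: C(9,7)·!2 = 36·1 = 36
  i=8: C(9,8)·!1 = 9·0 = 0
  i=9: C(9,9)·!0 = 1·1 = 1
Total = 1339.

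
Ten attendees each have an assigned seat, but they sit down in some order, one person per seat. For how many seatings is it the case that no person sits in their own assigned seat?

1334961

!10 is the nearest integer to 10!/e.
10! = 3628800, and 3628800/e ≈ 1334960.92, so !10 = 1334961.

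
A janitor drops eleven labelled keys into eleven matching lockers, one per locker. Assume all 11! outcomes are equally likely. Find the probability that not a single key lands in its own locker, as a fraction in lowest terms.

1468457/3991680

Favorable outcomes: !11 = 14684570.
Total outcomes: 11! = 39916800.
Probability = 14684570/39916800 = 1468457/3991680.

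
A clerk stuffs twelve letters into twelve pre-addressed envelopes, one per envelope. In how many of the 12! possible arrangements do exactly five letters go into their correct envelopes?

1468368

Choose which 5 of the 12 are fixed: C(12,5) = 792.
The remaining 7 must be deranged: !7 = 1854.
Total: 792 × 1854 = 1468368.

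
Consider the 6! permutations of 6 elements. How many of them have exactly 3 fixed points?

Choose which 3 of the 6 are fixed: C(6,3) = 20.
The other 3 form a derangement: !3 = 2.
Total: 20 × 2 = 40.

40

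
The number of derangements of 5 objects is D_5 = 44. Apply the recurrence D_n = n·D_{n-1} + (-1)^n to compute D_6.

265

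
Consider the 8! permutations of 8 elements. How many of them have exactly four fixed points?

Choose which 4 of the 8 are fixed: C(8,4) = 70.
The remaining 4 must be deranged: !4 = 9.
Total: 70 × 9 = 630.

630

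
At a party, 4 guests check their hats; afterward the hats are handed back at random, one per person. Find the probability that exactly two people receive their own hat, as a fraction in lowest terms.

Favorable outcomes: C(4,2)·!2 = 6·1 = 6.
Total outcomes: 4! = 24.
Probability = 6/24 = 1/4.

1/4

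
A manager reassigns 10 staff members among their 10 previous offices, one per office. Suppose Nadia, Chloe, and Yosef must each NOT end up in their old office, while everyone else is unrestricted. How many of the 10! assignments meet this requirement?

2656080

Inclusion-exclusion on the 3 forbidden self-matches:
Σ_{j=0}^{3} (-1)^j C(3,j)(10-j)!
= C(3,0)·10! - C(3,1)·9! + C(3,2)·8! - C(3,3)·7!
= 3628800 - 1088640 + 120960 - 5040
= 2656080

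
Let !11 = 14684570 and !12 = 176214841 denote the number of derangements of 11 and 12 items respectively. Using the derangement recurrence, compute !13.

2290792932

!13 = (13-1)·(!12 + !11) = 12·(176214841 + 14684570) = 12·190899411 = 2290792932.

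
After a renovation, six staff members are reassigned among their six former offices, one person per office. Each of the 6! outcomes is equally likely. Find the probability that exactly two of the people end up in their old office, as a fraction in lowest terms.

3/16

Favorable outcomes: C(6,2)·!4 = 15·9 = 135.
Total outcomes: 6! = 720.
Probability = 135/720 = 3/16.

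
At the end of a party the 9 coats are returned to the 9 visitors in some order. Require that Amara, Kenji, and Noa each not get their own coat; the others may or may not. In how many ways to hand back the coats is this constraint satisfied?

256320

Let A_j be the event that the j-th constrained one is fixed. By inclusion-exclusion over the 3 events:
Σ_{j=0}^{3} (-1)^j C(3,j)(9-j)!
= C(3,0)·9! - C(3,1)·8! + C(3,2)·7! - C(3,3)·6!
= 362880 - 120960 + 15120 - 720
= 256320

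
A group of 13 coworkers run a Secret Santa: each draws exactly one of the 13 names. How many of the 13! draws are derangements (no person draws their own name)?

2290792932

Recurrence: !13 = 13·!12 + (-1)^13.
!13 = 13·176214841 - 1 = 2290792932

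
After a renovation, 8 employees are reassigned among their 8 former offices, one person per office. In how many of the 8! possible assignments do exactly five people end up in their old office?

112

Pick the 5 fixed positions: C(8,5) = 56 ways.
The remaining 3 must be deranged: !3 = 2.
Total: 56 × 2 = 112.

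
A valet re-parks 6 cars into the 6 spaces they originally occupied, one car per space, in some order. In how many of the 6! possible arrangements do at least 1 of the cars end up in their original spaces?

Sum C(6,i)·!(6-i) for i = 1..6:
  i=1: C(6,1)·!5 = 6·44 = 264
  i=2: C(6,2)·!4 = 15·9 = 135
  i=3: C(6,3)·!3 = 20·2 = 40
  i=4: C(6,4)·!2 = 15·1 = 15
  i=5: C(6,5)·!1 = 6·0 = 0
  i=6: C(6,6)·!0 = 1·1 = 1
Total = 455.

455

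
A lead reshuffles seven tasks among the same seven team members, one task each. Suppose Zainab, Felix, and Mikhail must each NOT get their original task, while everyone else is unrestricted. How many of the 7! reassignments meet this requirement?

Let A_j be the event that the j-th constrained one is fixed. By inclusion-exclusion over the 3 events:
Σ_{j=0}^{3} (-1)^j C(3,j)(7-j)!
= C(3,0)·7! - C(3,1)·6! + C(3,2)·5! - C(3,3)·4!
= 5040 - 2160 + 360 - 24
= 3216

3216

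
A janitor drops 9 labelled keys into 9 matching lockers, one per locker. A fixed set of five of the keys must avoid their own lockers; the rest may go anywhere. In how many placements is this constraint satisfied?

Inclusion-exclusion on the 5 forbidden self-matches:
Σ_{j=0}^{5} (-1)^j C(5,j)(9-j)!
= C(5,0)·9! - C(5,1)·8! + C(5,2)·7! - C(5,3)·6! + C(5,4)·5! - C(5,5)·4!
= 362880 - 201600 + 50400 - 7200 + 600 - 24
= 205056

205056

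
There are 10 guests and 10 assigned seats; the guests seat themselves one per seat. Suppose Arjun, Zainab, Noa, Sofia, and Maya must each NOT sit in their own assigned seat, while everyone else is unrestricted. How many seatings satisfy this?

Let A_j be the event that the j-th constrained one is fixed. By inclusion-exclusion over the 5 events:
Σ_{j=0}^{5} (-1)^j C(5,j)(10-j)!
= C(5,0)·10! - C(5,1)·9! + C(5,2)·8! - C(5,3)·7! + C(5,4)·6! - C(5,5)·5!
= 3628800 - 1814400 + 403200 - 50400 + 3600 - 120
= 2170680

2170680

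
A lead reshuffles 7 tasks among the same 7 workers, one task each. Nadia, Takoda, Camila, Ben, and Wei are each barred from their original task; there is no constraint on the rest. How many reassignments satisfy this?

2428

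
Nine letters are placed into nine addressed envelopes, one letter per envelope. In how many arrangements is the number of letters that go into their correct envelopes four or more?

6883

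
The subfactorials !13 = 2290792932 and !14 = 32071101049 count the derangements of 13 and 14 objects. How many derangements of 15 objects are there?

481066515734

!15 = (15-1)·(!14 + !13) = 14·(32071101049 + 2290792932) = 14·34361893981 = 481066515734.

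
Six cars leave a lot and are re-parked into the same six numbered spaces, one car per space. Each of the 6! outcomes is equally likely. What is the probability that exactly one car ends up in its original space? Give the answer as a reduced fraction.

Favorable outcomes: C(6,1)·!5 = 6·44 = 264.
Total outcomes: 6! = 720.
Probability = 264/720 = 11/30.

11/30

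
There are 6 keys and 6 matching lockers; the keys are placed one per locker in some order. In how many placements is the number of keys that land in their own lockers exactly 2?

135

Pick the 2 fixed positions: C(6,2) = 15 ways.
The remaining 4 must be deranged: !4 = 9.
Total: 15 × 9 = 135.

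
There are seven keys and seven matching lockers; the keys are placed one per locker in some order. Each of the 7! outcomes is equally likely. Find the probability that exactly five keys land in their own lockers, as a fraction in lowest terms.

1/240

Favorable outcomes: C(7,5)·!2 = 21·1 = 21.
Total outcomes: 7! = 5040.
Probability = 21/5040 = 1/240.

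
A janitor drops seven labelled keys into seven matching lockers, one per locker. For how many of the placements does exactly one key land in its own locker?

Pick the single fixed position: C(7,1) = 7 ways.
The other 6 form a derangement: !6 = 265.
Total: 7 × 265 = 1855.

1855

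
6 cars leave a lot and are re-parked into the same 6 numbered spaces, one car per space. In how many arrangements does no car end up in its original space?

265

The number of derangements of 6 is !6 = Σ_{k=0}^{6} (-1)^k·6!/k!
= 6! - 6!/1! + 6!/2! - 6!/3! + 6!/4! - 6!/5! + 6!/6!
= 720 - 720 + 360 - 120 + 30 - 6 + 1
= 265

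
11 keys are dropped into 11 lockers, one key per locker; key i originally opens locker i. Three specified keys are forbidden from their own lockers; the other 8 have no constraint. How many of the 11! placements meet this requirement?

30078720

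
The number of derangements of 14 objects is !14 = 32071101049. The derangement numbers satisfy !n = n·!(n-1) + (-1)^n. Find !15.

!15 = 15·32071101049 - 1 = 481066515734.

481066515734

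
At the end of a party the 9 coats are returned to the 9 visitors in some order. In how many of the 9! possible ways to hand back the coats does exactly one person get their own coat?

Pick the single fixed position: C(9,1) = 9 ways.
The remaining 8 must be deranged: !8 = 14833.
Total: 9 × 14833 = 133497.

133497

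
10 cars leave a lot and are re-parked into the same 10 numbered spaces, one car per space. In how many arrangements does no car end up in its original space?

1334961

!10 = 10! · Σ_{k=0}^{10} (-1)^k/k!
= 10! - 10!/1! + 10!/2! - 10!/3! + 10!/4! - 10!/5! + 10!/6! - 10!/7! + 10!/8! - 10!/9! + 10!/10!
= 3628800 - 3628800 + 1814400 - 604800 + 151200 - 30240 + 5040 - 720 + 90 - 10 + 1
= 1334961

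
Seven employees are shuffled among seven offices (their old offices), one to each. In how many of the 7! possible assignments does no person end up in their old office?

1854

Recurrence: !7 = 7·!6 + (-1)^7.
!7 = 7·265 - 1 = 1854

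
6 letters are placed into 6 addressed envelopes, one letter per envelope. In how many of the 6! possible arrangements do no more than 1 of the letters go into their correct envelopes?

529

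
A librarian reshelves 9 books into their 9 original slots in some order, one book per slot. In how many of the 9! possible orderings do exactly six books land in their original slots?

Choose which 6 of the 9 are fixed: C(9,6) = 84.
The remaining 3 must be deranged: !3 = 2.
Total: 84 × 2 = 168.

168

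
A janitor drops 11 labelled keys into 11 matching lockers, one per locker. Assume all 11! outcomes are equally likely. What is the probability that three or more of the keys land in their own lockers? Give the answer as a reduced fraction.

Favorable outcomes: Σ_{i≥3} C(11,i)·!(11-i) = 165·14833 + 330·1854 + 462·265 + 462·44 + 330·9 + 165·2 + 55·1 + 11·0 + 1·1 = 3205379.
Total outcomes: 11! = 39916800.
Probability = 3205379/39916800 = 3205379/39916800.

3205379/39916800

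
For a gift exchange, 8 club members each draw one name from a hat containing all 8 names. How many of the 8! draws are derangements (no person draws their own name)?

14833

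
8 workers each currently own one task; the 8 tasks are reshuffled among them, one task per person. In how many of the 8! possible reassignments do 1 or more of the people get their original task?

25487

Sum C(8,i)·!(8-i) for i = 1..8:
  i=1: C(8,1)·!7 = 8·1854 = 14832
  i=2: C(8,2)·!6 = 28·265 = 7420
  i=3: C(8,3)·!5 = 56·44 = 2464
  i=4: C(8,4)·!4 = 70·9 = 630
  i=5: C(8,5)·!3 = 56·2 = 112
  i=6: C(8,6)·!2 = 28·1 = 28
  i=7: C(8,7)·!1 = 8·0 = 0
  i=8: C(8,8)·!0 = 1·1 = 1
Total = 25487.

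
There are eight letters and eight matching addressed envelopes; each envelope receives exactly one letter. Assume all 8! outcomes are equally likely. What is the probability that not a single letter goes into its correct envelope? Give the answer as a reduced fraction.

Favorable outcomes: !8 = 14833.
Total outcomes: 8! = 40320.
Probability = 14833/40320 = 2119/5760.

2119/5760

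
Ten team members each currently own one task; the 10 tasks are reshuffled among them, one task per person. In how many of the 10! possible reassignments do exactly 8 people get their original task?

45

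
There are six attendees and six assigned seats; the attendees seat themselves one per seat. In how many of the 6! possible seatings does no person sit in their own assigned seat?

265

Use !n = (n-1)(!(n-1) + !(n-2)).
!6 = 5·(44 + 9) = 5·53 = 265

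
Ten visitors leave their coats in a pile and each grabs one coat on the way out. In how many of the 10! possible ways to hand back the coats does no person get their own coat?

!10 = 10! · Σ_{k=0}^{10} (-1)^k/k!
= 10! - 10!/1! + 10!/2! - 10!/3! + 10!/4! - 10!/5! + 10!/6! - 10!/7! + 10!/8! - 10!/9! + 10!/10!
= 3628800 - 3628800 + 1814400 - 604800 + 151200 - 30240 + 5040 - 720 + 90 - 10 + 1
= 1334961

1334961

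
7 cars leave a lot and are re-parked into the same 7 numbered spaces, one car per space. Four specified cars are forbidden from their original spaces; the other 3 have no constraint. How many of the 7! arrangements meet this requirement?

Let A_j be the event that the j-th constrained one is fixed. By inclusion-exclusion over the 4 events:
Σ_{j=0}^{4} (-1)^j C(4,j)(7-j)!
= C(4,0)·7! - C(4,1)·6! + C(4,2)·5! - C(4,3)·4! + C(4,4)·3!
= 5040 - 2880 + 720 - 96 + 6
= 2790

2790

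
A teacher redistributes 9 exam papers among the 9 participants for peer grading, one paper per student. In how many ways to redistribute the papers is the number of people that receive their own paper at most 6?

Sum C(9,i)·!(9-i) for i = 0..6:
  i=0: C(9,0)·!9 = 1·133496 = 133496
  i=1: C(9,1)·!8 = 9·14833 = 133497
  i=2: C(9,2)·!7 = 36·1854 = 66744
  i=3: C(9,3)·!6 = 84·265 = 22260
  i=4: C(9,4)·!5 = 126·44 = 5544
  i=5: C(9,5)·!4 = 126·9 = 1134
  i=6: C(9,6)·!3 = 84·2 = 168
Total = 362843.

362843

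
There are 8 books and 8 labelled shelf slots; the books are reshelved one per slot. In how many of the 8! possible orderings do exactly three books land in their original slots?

Choose which 3 of the 8 are fixed: C(8,3) = 56.
The other 5 form a derangement: !5 = 44.
Total: 56 × 44 = 2464.

2464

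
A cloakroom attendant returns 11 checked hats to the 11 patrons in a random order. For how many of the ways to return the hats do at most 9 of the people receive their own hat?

39916799

Sum C(11,i)·!(11-i) for i = 0..9:
  i=0: C(11,0)·!11 = 1·14684570 = 14684570
  i=1: C(11,1)·!10 = 11·1334961 = 14684571
  i=2: C(11,2)·!9 = 55·133496 = 7342280
  i=3: C(11,3)·!8 = 165·14833 = 2447445
  i=4: C(11,4)·!7 = 330·1854 = 611820
  i=5: C(11,5)·!6 = 462·265 = 122430
  i=6: C(11,6)·!5 = 462·44 = 20328
  i=7: C(11,7)·!4 = 330·9 = 2970
  i=8: C(11,8)·!3 = 165·2 = 330
  i=9: C(11,9)·!2 = 55·1 = 55
Total = 39916799.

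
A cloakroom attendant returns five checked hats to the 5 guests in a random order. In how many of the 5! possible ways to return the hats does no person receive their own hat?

Recurrence: !5 = 4·(!4 + !3).
!5 = 4·(9 + 2) = 4·11 = 44

44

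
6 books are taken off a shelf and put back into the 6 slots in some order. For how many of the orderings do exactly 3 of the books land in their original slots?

40

Pick the 3 fixed positions: C(6,3) = 20 ways.
The other 3 form a derangement: !3 = 2.
Total: 20 × 2 = 40.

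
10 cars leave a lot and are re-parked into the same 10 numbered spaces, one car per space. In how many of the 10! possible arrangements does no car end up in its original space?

1334961

!10 is the nearest integer to 10!/e.
10! = 3628800, and 3628800/e ≈ 1334960.92, so !10 = 1334961.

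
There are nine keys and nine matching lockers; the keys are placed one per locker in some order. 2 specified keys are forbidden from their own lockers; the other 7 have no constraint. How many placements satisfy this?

Inclusion-exclusion on the 2 forbidden self-matches:
Σ_{j=0}^{2} (-1)^j C(2,j)(9-j)!
= C(2,0)·9! - C(2,1)·8! + C(2,2)·7!
= 362880 - 80640 + 5040
= 287280

287280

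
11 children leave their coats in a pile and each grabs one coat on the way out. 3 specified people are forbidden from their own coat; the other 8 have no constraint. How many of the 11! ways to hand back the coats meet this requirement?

Let A_j be the event that the j-th constrained one is fixed. By inclusion-exclusion over the 3 events:
Σ_{j=0}^{3} (-1)^j C(3,j)(11-j)!
= C(3,0)·11! - C(3,1)·10! + C(3,2)·9! - C(3,3)·8!
= 39916800 - 10886400 + 1088640 - 40320
= 30078720

30078720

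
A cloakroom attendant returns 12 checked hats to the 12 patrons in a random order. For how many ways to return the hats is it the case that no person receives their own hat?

176214841

Use !n = (n-1)(!(n-1) + !(n-2)).
!12 = 11·(14684570 + 1334961) = 11·16019531 = 176214841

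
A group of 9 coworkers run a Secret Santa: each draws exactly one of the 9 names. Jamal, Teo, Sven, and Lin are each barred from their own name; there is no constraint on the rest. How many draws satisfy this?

Inclusion-exclusion on the 4 forbidden self-matches:
Σ_{j=0}^{4} (-1)^j C(4,j)(9-j)!
= C(4,0)·9! - C(4,1)·8! + C(4,2)·7! - C(4,3)·6! + C(4,4)·5!
= 362880 - 161280 + 30240 - 2880 + 120
= 229080

229080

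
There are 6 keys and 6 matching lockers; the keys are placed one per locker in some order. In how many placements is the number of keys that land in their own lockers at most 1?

Sum C(6,i)·!(6-i) for i = 0..1:
  i=0: C(6,0)·!6 = 1·265 = 265
  i=1: C(6,1)·!5 = 6·44 = 264
Total = 529.

529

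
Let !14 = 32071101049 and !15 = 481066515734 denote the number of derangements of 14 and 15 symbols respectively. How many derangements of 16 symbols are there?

7697064251745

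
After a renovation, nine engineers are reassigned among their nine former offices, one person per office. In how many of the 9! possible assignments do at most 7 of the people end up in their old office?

362879

# with exactly i fixed is C(9,i)·!(9-i); sum over i=0..7:
  i=0: C(9,0)·!9 = 1·133496 = 133496
  i=1: C(9,1)·!8 = 9·14833 = 133497
  i=2: C(9,2)·!7 = 36·1854 = 66744
  i=3: C(9,3)·!6 = 84·265 = 22260
  i=4: C(9,4)·!5 = 126·44 = 5544
  i=5: C(9,5)·!4 = 126·9 = 1134
  i=6: C(9,6)·!3 = 84·2 = 168
  i=7: C(9,7)·!2 = 36·1 = 36
Total = 362879.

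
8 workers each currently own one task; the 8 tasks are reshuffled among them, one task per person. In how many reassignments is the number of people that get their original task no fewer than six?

# with exactly i fixed is C(8,i)·!(8-i); sum over i=6..8:
  i=6: C(8,6)·!2 = 28·1 = 28
  i=7: C(8,7)·!1 = 8·0 = 0
  i=8: C(8,8)·!0 = 1·1 = 1
Total = 29.

29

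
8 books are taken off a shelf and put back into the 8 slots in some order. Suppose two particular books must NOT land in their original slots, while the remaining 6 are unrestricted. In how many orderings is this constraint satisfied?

Let A_j be the event that the j-th constrained one is fixed. By inclusion-exclusion over the 2 events:
Σ_{j=0}^{2} (-1)^j C(2,j)(8-j)!
= C(2,0)·8! - C(2,1)·7! + C(2,2)·6!
= 40320 - 10080 + 720
= 30960

30960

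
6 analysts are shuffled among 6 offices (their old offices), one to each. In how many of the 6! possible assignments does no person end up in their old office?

265

Recurrence: !6 = 5·(!5 + !4).
!6 = 5·(44 + 9) = 5·53 = 265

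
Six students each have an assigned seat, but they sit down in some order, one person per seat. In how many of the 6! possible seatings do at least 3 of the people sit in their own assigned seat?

Sum C(6,i)·!(6-i) for i = 3..6:
  i=3: C(6,3)·!3 = 20·2 = 40
  i=4: C(6,4)·!2 = 15·1 = 15
  i=5: C(6,5)·!1 = 6·0 = 0
  i=6: C(6,6)·!0 = 1·1 = 1
Total = 56.

56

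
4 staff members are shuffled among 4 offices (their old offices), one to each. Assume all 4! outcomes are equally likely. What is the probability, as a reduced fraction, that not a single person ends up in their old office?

Favorable outcomes: !4 = 9.
Total outcomes: 4! = 24.
Probability = 9/24 = 3/8.

3/8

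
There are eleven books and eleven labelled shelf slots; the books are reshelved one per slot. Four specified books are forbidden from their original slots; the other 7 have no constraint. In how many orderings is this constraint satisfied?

27422640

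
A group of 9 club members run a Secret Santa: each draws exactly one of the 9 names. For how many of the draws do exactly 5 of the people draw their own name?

1134

Choose which 5 of the 9 are fixed: C(9,5) = 126.
The other 4 form a derangement: !4 = 9.
Total: 126 × 9 = 1134.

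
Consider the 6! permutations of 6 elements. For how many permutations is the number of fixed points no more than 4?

Sum C(6,i)·!(6-i) for i = 0..4:
  i=0: C(6,0)·!6 = 1·265 = 265
  i=1: C(6,1)·!5 = 6·44 = 264
  i=2: C(6,2)·!4 = 15·9 = 135
  i=3: C(6,3)·!3 = 20·2 = 40
  i=4: C(6,4)·!2 = 15·1 = 15
Total = 719.

719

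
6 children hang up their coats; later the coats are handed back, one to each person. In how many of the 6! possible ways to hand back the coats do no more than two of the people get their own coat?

664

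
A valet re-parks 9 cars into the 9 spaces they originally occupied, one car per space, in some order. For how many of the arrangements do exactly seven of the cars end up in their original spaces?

36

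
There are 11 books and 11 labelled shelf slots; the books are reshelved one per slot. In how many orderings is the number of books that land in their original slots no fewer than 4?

757934

Sum C(11,i)·!(11-i) for i = 4..11:
  i=4: C(11,4)·!7 = 330·1854 = 611820
  i=5: C(11,5)·!6 = 462·265 = 122430
  i=6: C(11,6)·!5 = 462·44 = 20328
  i=7: C(11,7)·!4 = 330·9 = 2970
  i=8: C(11,8)·!3 = 165·2 = 330
  i=9: C(11,9)·!2 = 55·1 = 55
  i=10: C(11,10)·!1 = 11·0 = 0
  i=11: C(11,11)·!0 = 1·1 = 1
Total = 757934.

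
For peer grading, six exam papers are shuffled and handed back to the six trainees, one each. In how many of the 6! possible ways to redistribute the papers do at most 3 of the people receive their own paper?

704

Sum C(6,i)·!(6-i) for i = 0..3:
  i=0: C(6,0)·!6 = 1·265 = 265
  i=1: C(6,1)·!5 = 6·44 = 264
  i=2: C(6,2)·!4 = 15·9 = 135
  i=3: C(6,3)·!3 = 20·2 = 40
Total = 704.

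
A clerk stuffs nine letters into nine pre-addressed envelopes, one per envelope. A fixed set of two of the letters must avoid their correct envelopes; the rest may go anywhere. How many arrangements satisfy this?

287280

Let A_j be the event that the j-th constrained one is fixed. By inclusion-exclusion over the 2 events:
Σ_{j=0}^{2} (-1)^j C(2,j)(9-j)!
= C(2,0)·9! - C(2,1)·8! + C(2,2)·7!
= 362880 - 80640 + 5040
= 287280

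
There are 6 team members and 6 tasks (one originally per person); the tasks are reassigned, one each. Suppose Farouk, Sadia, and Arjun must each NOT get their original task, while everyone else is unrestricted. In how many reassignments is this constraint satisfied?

426

Inclusion-exclusion on the 3 forbidden self-matches:
Σ_{j=0}^{3} (-1)^j C(3,j)(6-j)!
= C(3,0)·6! - C(3,1)·5! + C(3,2)·4! - C(3,3)·3!
= 720 - 360 + 72 - 6
= 426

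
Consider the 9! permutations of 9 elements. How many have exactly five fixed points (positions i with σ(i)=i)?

Pick the 5 fixed positions: C(9,5) = 126 ways.
The remaining 4 must be deranged: !4 = 9.
Total: 126 × 9 = 1134.

1134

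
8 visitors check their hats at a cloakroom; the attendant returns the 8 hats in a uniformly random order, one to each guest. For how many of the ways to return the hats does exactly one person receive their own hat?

Choose which one of the 8 is fixed: C(8,1) = 8.
The other 7 form a derangement: !7 = 1854.
Total: 8 × 1854 = 14832.

14832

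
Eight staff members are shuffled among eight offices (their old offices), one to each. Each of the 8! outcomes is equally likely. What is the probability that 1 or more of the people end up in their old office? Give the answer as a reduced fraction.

Favorable outcomes: Σ_{i≥1} C(8,i)·!(8-i) = 8·1854 + 28·265 + 56·44 + 70·9 + 56·2 + 28·1 + 8·0 + 1·1 = 25487.
Total outcomes: 8! = 40320.
Probability = 25487/40320 = 3641/5760.

3641/5760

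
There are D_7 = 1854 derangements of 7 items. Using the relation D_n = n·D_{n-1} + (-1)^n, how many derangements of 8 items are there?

D_8 = 8·1854 + 1 = 14833.

14833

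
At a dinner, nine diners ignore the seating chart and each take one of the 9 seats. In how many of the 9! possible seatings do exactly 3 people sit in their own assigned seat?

Choose which 3 of the 9 are fixed: C(9,3) = 84.
The remaining 6 must be deranged: !6 = 265.
Total: 84 × 265 = 22260.

22260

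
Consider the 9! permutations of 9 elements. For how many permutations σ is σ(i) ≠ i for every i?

133496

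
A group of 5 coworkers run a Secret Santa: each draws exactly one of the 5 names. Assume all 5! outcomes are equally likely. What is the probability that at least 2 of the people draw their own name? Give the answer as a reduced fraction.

31/120

Favorable outcomes: Σ_{i≥2} C(5,i)·!(5-i) = 10·2 + 10·1 + 5·0 + 1·1 = 31.
Total outcomes: 5! = 120.
Probability = 31/120 = 31/120.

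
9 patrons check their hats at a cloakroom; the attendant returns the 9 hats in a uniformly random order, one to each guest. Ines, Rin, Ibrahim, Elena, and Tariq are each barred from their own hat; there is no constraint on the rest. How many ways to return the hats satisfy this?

205056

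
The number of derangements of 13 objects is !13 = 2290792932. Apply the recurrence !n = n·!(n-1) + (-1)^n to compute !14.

32071101049

!14 = 14·2290792932 + 1 = 32071101049.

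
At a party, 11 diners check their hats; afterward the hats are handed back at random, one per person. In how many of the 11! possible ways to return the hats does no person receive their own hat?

14684570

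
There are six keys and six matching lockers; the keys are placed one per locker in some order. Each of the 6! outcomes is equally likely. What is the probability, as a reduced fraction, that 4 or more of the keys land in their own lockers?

Favorable outcomes: Σ_{i≥4} C(6,i)·!(6-i) = 15·1 + 6·0 + 1·1 = 16.
Total outcomes: 6! = 720.
Probability = 16/720 = 1/45.

1/45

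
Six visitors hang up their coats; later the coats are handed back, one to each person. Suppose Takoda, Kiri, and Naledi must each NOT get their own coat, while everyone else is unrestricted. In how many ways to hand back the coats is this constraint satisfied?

426

Let A_j be the event that the j-th constrained one is fixed. By inclusion-exclusion over the 3 events:
Σ_{j=0}^{3} (-1)^j C(3,j)(6-j)!
= C(3,0)·6! - C(3,1)·5! + C(3,2)·4! - C(3,3)·3!
= 720 - 360 + 72 - 6
= 426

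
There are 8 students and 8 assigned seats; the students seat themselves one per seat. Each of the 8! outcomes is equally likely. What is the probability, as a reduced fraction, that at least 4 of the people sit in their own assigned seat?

257/13440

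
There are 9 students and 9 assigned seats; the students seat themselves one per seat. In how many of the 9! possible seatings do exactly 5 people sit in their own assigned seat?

Choose which 5 of the 9 are fixed: C(9,5) = 126.
The remaining 4 must be deranged: !4 = 9.
Total: 126 × 9 = 1134.

1134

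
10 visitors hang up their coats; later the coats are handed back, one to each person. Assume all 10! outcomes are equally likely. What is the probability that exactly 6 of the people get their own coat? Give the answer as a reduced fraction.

Favorable outcomes: C(10,6)·!4 = 210·9 = 1890.
Total outcomes: 10! = 3628800.
Probability = 1890/3628800 = 1/1920.

1/1920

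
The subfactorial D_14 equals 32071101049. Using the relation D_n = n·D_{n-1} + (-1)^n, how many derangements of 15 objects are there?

481066515734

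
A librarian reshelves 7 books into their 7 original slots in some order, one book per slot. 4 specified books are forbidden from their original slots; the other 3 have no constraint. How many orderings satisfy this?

2790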